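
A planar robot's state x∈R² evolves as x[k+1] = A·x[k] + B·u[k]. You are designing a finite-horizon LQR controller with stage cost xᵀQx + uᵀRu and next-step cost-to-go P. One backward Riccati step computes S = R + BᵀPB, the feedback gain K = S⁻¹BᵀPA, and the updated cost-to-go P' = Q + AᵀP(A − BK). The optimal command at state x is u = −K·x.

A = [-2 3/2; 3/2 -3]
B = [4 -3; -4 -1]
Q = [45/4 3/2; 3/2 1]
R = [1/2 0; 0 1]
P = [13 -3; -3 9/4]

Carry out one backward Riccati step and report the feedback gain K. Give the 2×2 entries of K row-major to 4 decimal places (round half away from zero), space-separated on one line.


-0.4064 0.6387 0.1236 0.3420

BᵀP = [64.0000 -21.0000; -36.0000 6.7500]
S = R + BᵀPB = [1/2 0; 0 1] + [340.0000 -171.0000; -171.0000 101.2500] = [340.5000 -171.0000; -171.0000 102.2500]
BᵀPA = [-159.5000 159.0000; 82.1250 -74.2500]
K = S⁻¹·BᵀPA = [-0.4064 0.6387; 0.1236 0.3420]
A−BK = [-0.0038 -0.0288; -0.0018 -0.1030]
AᵀP(A−BK) = [0.0980 -0.0870; -0.0870 0.3378]
P' = Q + AᵀP(A−BK) = [11.3480 1.4130; 1.4130 1.3378]
tr(P') = 12.6858


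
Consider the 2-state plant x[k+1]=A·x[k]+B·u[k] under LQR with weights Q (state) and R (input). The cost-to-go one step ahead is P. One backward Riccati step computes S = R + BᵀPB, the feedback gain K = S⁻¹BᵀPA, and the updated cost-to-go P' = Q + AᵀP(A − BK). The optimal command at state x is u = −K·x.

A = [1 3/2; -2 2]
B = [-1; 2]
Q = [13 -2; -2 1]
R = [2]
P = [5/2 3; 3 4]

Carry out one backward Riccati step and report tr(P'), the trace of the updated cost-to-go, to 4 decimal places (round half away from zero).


BᵀP = [3.5000 5.0000]
S = R + BᵀPB = [2] + [6.5000] = [8.5000]
BᵀPA = [-6.5000 15.2500]
K = S⁻¹·BᵀPA = [-0.7647 1.7941]
A−BK = [0.2353 3.2941; -0.4706 -1.5882]
AᵀP(A−BK) = [1.5294 -3.5882; -3.5882 12.2647]
P' = Q + AᵀP(A−BK) = [14.5294 -5.5882; -5.5882 13.2647]
tr(P') = 27.7941

27.7941


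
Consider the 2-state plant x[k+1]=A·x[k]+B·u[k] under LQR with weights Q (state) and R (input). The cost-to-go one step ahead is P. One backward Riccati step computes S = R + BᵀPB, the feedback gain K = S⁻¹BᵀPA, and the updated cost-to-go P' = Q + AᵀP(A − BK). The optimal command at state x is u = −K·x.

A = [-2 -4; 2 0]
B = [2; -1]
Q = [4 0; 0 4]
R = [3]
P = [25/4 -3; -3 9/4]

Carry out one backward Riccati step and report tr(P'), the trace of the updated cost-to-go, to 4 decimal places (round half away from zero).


21.6154

BᵀP = [15.5000 -8.2500]
S = R + BᵀPB = [3] + [39.2500] = [42.2500]
BᵀPA = [-47.5000 -62.0000]
K = S⁻¹·BᵀPA = [-1.1243 -1.4675]
A−BK = [0.2485 -1.0651; 0.8757 -1.4675]
AᵀP(A−BK) = [4.5976 4.2959; 4.2959 9.0178]
P' = Q + AᵀP(A−BK) = [8.5976 4.2959; 4.2959 13.0178]
tr(P') = 21.6154


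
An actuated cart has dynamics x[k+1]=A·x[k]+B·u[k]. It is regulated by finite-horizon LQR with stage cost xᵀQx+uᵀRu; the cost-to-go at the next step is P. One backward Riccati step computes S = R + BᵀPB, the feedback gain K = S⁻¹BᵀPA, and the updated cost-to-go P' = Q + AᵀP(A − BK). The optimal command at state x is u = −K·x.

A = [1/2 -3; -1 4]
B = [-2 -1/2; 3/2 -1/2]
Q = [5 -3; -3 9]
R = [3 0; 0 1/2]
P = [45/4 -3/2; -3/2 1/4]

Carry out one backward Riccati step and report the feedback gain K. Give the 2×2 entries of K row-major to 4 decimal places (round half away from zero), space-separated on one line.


BᵀP = [-24.7500 3.3750; -4.8750 0.6250]
S = R + BᵀPB = [3 0; 0 1/2] + [54.5625 10.6875; 10.6875 2.1250] = [57.5625 10.6875; 10.6875 2.6250]
BᵀPA = [-15.7500 87.7500; -3.0625 17.1250]
K = S⁻¹·BᵀPA = [-0.2336 1.2831; -0.2158 1.2997]
A−BK = [-0.0750 0.2161; -0.7575 2.7251]
AᵀP(A−BK) = [0.2232 -1.1856; -1.1856 6.3991]
P' = Q + AᵀP(A−BK) = [5.2232 -4.1856; -4.1856 15.3991]
tr(P') = 20.6223

-0.2336 1.2831 -0.2158 1.2997


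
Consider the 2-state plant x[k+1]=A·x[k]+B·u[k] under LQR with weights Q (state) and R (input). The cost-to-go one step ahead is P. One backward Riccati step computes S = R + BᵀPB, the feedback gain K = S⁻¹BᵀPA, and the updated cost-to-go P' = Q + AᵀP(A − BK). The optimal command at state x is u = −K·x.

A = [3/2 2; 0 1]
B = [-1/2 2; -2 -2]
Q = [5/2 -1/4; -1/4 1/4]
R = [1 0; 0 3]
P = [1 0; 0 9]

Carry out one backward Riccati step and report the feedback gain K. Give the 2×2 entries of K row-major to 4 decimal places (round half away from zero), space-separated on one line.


-0.3643 -0.8679 0.3663 0.3809

BᵀP = [-0.5000 -18.0000; 2.0000 -18.0000]
S = R + BᵀPB = [1 0; 0 3] + [36.2500 35.0000; 35.0000 40.0000] = [37.2500 35.0000; 35.0000 43.0000]
BᵀPA = [-0.7500 -19.0000; 3.0000 -14.0000]
K = S⁻¹·BᵀPA = [-0.3643 -0.8679; 0.3663 0.3809]
A−BK = [0.5853 0.8042; 0.0040 0.0259]
AᵀP(A−BK) = [0.8779 1.2064; 1.2064 1.8414]
P' = Q + AᵀP(A−BK) = [3.3779 0.9564; 0.9564 2.0914]
tr(P') = 5.4693


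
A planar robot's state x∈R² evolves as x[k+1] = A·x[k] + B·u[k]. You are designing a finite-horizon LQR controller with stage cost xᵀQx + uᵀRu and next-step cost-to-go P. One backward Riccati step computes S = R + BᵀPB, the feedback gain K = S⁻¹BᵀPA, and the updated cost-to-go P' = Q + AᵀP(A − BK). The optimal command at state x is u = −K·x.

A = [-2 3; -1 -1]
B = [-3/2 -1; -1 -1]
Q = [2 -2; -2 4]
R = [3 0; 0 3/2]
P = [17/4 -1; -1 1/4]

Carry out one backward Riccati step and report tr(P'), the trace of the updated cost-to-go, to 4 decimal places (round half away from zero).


17.9178

BᵀP = [-5.3750 1.2500; -3.2500 0.7500]
S = R + BᵀPB = [3 0; 0 3/2] + [6.8125 4.1250; 4.1250 2.5000] = [9.8125 4.1250; 4.1250 4.0000]
BᵀPA = [9.5000 -17.3750; 5.7500 -10.5000]
K = S⁻¹·BᵀPA = [0.6423 -1.1778; 0.7751 -1.4104]
A−BK = [-0.2614 -0.1771; 0.4174 -3.5882]
AᵀP(A−BK) = [2.6911 -4.9512; -4.9512 9.2266]
P' = Q + AᵀP(A−BK) = [4.6911 -6.9512; -6.9512 13.2266]
tr(P') = 17.9178


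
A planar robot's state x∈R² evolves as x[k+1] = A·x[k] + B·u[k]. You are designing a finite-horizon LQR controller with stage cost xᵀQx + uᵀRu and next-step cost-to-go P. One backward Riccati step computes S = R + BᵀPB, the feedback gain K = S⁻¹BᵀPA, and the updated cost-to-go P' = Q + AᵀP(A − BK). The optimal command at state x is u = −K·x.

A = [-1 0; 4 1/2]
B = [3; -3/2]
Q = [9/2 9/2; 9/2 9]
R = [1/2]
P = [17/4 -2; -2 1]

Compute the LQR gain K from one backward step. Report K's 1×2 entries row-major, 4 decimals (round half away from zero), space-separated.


BᵀP = [15.7500 -7.5000]
S = R + BᵀPB = [1/2] + [58.5000] = [59.0000]
BᵀPA = [-45.7500 -3.7500]
K = S⁻¹·BᵀPA = [-0.7754 -0.0636]
A−BK = [1.3263 0.1907; 2.8369 0.4047]
AᵀP(A−BK) = [0.7744 0.0922; 0.0922 0.0117]
P' = Q + AᵀP(A−BK) = [5.2744 4.5922; 4.5922 9.0117]
tr(P') = 14.2860

-0.7754 -0.0636


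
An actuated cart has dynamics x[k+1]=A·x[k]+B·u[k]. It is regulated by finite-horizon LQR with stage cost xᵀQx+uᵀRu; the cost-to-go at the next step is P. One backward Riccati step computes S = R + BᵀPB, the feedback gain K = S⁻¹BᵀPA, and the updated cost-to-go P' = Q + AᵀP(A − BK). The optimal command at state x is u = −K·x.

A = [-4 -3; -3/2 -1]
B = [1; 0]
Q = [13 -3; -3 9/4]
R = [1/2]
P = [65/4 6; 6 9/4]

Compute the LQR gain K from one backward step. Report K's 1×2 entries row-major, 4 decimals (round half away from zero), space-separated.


-4.4179 -3.2687

BᵀP = [16.2500 6.0000]
S = R + BᵀPB = [1/2] + [16.2500] = [16.7500]
BᵀPA = [-74.0000 -54.7500]
K = S⁻¹·BᵀPA = [-4.4179 -3.2687]
A−BK = [0.4179 0.2687; -1.5000 -1.0000]
AᵀP(A−BK) = [10.1371 7.4944; 7.4944 5.5410]
P' = Q + AᵀP(A−BK) = [23.1371 4.4944; 4.4944 7.7910]
tr(P') = 30.9282


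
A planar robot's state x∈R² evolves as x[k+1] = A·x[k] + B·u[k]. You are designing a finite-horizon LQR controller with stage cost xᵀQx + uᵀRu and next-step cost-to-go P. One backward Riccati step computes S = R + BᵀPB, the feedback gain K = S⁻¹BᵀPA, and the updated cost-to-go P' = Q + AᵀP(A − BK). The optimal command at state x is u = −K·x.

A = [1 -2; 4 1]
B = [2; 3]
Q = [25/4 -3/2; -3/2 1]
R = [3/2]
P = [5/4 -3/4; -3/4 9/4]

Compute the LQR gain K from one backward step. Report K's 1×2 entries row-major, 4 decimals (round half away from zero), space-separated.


BᵀP = [0.2500 5.2500]
S = R + BᵀPB = [3/2] + [16.2500] = [17.7500]
BᵀPA = [21.2500 4.7500]
K = S⁻¹·BᵀPA = [1.1972 0.2676]
A−BK = [-1.3944 -2.5352; 0.4085 0.1972]
AᵀP(A−BK) = [5.8099 6.0634; 6.0634 8.9789]
P' = Q + AᵀP(A−BK) = [12.0599 4.5634; 4.5634 9.9789]
tr(P') = 22.0387

1.1972 0.2676


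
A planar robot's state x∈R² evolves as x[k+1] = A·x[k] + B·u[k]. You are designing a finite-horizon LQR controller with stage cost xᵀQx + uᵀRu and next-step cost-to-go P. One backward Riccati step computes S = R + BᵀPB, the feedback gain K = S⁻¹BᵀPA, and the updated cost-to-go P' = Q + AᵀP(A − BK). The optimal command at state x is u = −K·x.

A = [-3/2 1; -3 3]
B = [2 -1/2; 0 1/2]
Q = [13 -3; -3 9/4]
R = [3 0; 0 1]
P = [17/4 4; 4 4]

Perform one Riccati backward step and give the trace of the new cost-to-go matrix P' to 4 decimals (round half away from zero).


BᵀP = [8.5000 8.0000; -0.1250 0.0000]
S = R + BᵀPB = [3 0; 0 1] + [17.0000 -0.2500; -0.2500 0.0625] = [20.0000 -0.2500; -0.2500 1.0625]
BᵀPA = [-36.7500 32.5000; 0.1875 -0.1250]
K = S⁻¹·BᵀPA = [-1.8407 1.6283; -0.2566 0.2655]
A−BK = [2.0531 -2.1239; -2.8717 2.8673]
AᵀP(A−BK) = [13.9646 -12.5841; -12.5841 11.3628]
P' = Q + AᵀP(A−BK) = [26.9646 -15.5841; -15.5841 13.6128]
tr(P') = 40.5774

40.5774


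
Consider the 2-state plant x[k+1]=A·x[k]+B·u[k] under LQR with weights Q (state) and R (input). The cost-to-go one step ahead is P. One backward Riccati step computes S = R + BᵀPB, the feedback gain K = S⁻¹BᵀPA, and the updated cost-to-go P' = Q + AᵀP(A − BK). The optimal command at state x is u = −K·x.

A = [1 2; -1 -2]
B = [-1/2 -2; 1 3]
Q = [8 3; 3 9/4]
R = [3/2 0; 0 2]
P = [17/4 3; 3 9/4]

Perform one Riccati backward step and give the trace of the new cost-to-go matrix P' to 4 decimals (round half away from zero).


BᵀP = [0.8750 0.7500; 0.5000 0.7500]
S = R + BᵀPB = [3/2 0; 0 2] + [0.3125 0.5000; 0.5000 1.2500] = [1.8125 0.5000; 0.5000 3.2500]
BᵀPA = [0.1250 0.2500; -0.2500 -0.5000]
K = S⁻¹·BᵀPA = [0.0942 0.1884; -0.0914 -0.1828]
A−BK = [0.8643 1.7285; -0.8199 -1.6399]
AᵀP(A−BK) = [0.4654 0.9307; 0.9307 1.8615]
P' = Q + AᵀP(A−BK) = [8.4654 3.9307; 3.9307 4.1115]
tr(P') = 12.5769

12.5769


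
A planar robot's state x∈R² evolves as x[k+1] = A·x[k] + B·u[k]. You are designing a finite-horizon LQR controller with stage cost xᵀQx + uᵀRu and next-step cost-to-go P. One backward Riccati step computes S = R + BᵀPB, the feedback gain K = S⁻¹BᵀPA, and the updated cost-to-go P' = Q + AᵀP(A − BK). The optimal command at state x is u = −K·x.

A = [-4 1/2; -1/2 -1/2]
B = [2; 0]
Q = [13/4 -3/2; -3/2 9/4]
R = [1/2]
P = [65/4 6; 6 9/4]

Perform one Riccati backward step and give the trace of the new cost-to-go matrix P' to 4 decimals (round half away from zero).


BᵀP = [32.5000 12.0000]
S = R + BᵀPB = [1/2] + [65.0000] = [65.5000]
BᵀPA = [-136.0000 10.2500]
K = S⁻¹·BᵀPA = [-2.0763 0.1565]
A−BK = [0.1527 0.1870; -0.5000 -0.5000]
AᵀP(A−BK) = [2.1808 -0.1551; -0.1551 0.0210]
P' = Q + AᵀP(A−BK) = [5.4308 -1.6551; -1.6551 2.2710]
tr(P') = 7.7018

7.7018


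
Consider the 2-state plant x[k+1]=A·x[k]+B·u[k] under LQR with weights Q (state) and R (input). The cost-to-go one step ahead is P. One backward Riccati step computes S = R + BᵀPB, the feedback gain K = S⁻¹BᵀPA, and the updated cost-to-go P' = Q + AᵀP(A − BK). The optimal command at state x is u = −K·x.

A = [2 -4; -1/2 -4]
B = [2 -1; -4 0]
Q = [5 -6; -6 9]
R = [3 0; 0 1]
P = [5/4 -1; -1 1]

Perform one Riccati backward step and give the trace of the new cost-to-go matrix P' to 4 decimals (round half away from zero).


BᵀP = [6.5000 -6.0000; -1.2500 1.0000]
S = R + BᵀPB = [3 0; 0 1] + [37.0000 -6.5000; -6.5000 1.2500] = [40.0000 -6.5000; -6.5000 2.2500]
BᵀPA = [16.0000 -2.0000; -3.0000 1.0000]
K = S⁻¹·BᵀPA = [0.3455 0.0419; -0.3351 0.5654]
A−BK = [0.9738 -3.5183; 0.8822 -3.8325]
AᵀP(A−BK) = [0.7160 -0.9738; -0.9738 3.5183]
P' = Q + AᵀP(A−BK) = [5.7160 -6.9738; -6.9738 12.5183]
tr(P') = 18.2343

18.2343


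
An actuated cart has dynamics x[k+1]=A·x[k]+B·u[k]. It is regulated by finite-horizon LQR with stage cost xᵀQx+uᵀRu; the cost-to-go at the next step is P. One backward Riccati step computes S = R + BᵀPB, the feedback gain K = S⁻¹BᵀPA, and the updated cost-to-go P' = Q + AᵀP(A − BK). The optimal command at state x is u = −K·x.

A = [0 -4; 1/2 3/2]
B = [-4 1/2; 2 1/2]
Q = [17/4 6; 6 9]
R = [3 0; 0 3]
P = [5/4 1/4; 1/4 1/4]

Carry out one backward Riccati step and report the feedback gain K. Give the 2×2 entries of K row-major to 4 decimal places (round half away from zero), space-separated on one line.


-0.0088 0.8441 0.0294 -0.1471

BᵀP = [-4.5000 -0.5000; 0.7500 0.2500]
S = R + BᵀPB = [3 0; 0 3] + [17.0000 -2.5000; -2.5000 0.5000] = [20.0000 -2.5000; -2.5000 3.5000]
BᵀPA = [-0.2500 17.2500; 0.1250 -2.6250]
K = S⁻¹·BᵀPA = [-0.0088 0.8441; 0.0294 -0.1471]
A−BK = [-0.0500 -0.5500; 0.5029 -0.1147]
AᵀP(A−BK) = [0.0566 -0.0831; -0.0831 2.6154]
P' = Q + AᵀP(A−BK) = [4.3066 5.9169; 5.9169 11.6154]
tr(P') = 15.9221


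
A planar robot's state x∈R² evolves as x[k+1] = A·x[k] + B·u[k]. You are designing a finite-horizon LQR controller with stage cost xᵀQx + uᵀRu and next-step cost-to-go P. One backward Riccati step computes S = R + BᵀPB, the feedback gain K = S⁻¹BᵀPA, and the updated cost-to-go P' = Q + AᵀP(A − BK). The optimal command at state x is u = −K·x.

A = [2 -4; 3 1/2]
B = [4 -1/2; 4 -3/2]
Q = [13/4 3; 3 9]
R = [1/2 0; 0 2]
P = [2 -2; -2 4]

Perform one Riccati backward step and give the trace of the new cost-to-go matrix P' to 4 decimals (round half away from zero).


BᵀP = [0.0000 8.0000; 2.0000 -5.0000]
S = R + BᵀPB = [1/2 0; 0 2] + [32.0000 -12.0000; -12.0000 6.5000] = [32.5000 -12.0000; -12.0000 8.5000]
BᵀPA = [24.0000 4.0000; -11.0000 -10.5000]
K = S⁻¹·BᵀPA = [0.5444 -0.6957; -0.5255 -2.2174]
A−BK = [-0.4405 -2.3261; 0.0340 -0.0435]
AᵀP(A−BK) = [1.1531 4.3043; 4.3043 20.5000]
P' = Q + AᵀP(A−BK) = [4.4031 7.3043; 7.3043 29.5000]
tr(P') = 33.9031

33.9031


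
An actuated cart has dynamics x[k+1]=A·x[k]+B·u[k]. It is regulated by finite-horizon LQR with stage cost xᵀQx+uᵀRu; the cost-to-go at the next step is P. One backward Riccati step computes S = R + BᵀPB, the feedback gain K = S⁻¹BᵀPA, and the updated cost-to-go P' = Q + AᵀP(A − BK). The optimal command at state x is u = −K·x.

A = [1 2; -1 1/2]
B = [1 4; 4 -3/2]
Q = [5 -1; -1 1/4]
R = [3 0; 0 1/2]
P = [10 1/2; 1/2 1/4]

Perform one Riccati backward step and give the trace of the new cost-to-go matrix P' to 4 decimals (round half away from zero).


BᵀP = [12.0000 1.5000; 39.2500 1.6250]
S = R + BᵀPB = [3 0; 0 1/2] + [18.0000 45.7500; 45.7500 154.5625] = [21.0000 45.7500; 45.7500 155.0625]
BᵀPA = [10.5000 24.7500; 37.6250 79.3125]
K = S⁻¹·BᵀPA = [-0.0801 0.1799; 0.2663 0.4584]
A−BK = [0.0150 -0.0135; -0.2801 0.4681]
AᵀP(A−BK) = [0.0724 -0.0116; -0.0116 0.2524]
P' = Q + AᵀP(A−BK) = [5.0724 -1.0116; -1.0116 0.5024]
tr(P') = 5.5748

5.5748


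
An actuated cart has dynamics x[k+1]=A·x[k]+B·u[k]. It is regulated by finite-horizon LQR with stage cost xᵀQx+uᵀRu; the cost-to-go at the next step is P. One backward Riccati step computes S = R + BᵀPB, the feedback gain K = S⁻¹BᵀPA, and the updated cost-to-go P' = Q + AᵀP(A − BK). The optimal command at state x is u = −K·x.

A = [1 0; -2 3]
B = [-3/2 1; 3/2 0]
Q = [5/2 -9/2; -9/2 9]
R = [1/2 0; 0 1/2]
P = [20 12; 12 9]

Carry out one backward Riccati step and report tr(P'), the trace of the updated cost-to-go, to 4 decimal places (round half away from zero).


BᵀP = [-12.0000 -4.5000; 20.0000 12.0000]
S = R + BᵀPB = [1/2 0; 0 1/2] + [11.2500 -12.0000; -12.0000 20.0000] = [11.7500 -12.0000; -12.0000 20.5000]
BᵀPA = [-3.0000 -13.5000; -4.0000 36.0000]
K = S⁻¹·BᵀPA = [-1.1303 1.6026; -0.8568 2.6942]
A−BK = [0.1613 -0.2903; -0.3045 0.5961]
AᵀP(A−BK) = [1.1819 -2.4155; -2.4155 5.6439]
P' = Q + AᵀP(A−BK) = [3.6819 -6.9155; -6.9155 14.6439]
tr(P') = 18.3258

18.3258


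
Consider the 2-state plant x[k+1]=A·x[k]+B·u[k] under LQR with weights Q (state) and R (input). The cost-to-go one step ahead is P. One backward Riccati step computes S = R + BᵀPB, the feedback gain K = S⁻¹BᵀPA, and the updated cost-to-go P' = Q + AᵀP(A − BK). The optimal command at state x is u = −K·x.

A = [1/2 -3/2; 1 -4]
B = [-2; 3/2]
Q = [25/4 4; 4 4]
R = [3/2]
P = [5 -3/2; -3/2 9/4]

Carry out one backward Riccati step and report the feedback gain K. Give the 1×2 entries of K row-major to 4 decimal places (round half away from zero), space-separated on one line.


BᵀP = [-12.2500 6.3750]
S = R + BᵀPB = [3/2] + [34.0625] = [35.5625]
BᵀPA = [0.2500 -7.1250]
K = S⁻¹·BᵀPA = [0.0070 -0.2004]
A−BK = [0.5141 -1.9007; 0.9895 -3.6995]
AᵀP(A−BK) = [1.9982 -7.4499; -7.4499 27.8225]
P' = Q + AᵀP(A−BK) = [8.2482 -3.4499; -3.4499 31.8225]
tr(P') = 40.0707

0.0070 -0.2004


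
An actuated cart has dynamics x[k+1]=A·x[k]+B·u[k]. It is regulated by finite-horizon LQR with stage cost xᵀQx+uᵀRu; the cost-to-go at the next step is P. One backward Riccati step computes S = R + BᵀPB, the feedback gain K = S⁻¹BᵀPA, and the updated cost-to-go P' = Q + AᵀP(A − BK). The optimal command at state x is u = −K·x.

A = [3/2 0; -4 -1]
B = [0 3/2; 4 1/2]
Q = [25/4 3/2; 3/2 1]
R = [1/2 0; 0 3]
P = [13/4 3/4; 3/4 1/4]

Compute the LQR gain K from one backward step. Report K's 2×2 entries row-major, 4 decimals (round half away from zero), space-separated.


BᵀP = [3.0000 1.0000; 5.2500 1.2500]
S = R + BᵀPB = [1/2 0; 0 3] + [4.0000 5.0000; 5.0000 8.5000] = [4.5000 5.0000; 5.0000 11.5000]
BᵀPA = [0.5000 -1.0000; 2.8750 -1.2500]
K = S⁻¹·BᵀPA = [-0.3224 -0.1963; 0.3902 -0.0234]
A−BK = [0.9147 0.0350; -2.9054 -0.2033]
AᵀP(A−BK) = [1.3519 0.0403; 0.0403 0.0245]
P' = Q + AᵀP(A−BK) = [7.6019 1.5403; 1.5403 1.0245]
tr(P') = 8.6265

-0.3224 -0.1963 0.3902 -0.0234


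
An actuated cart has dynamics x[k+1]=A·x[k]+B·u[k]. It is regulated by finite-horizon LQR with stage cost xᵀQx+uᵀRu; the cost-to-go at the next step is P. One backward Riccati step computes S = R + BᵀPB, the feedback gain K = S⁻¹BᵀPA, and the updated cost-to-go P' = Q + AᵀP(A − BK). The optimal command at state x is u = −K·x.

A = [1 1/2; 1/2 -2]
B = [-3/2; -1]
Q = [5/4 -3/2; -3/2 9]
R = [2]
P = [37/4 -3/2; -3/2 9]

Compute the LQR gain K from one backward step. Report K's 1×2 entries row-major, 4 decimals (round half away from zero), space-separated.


-0.5767 0.2677

BᵀP = [-12.3750 -6.7500]
S = R + BᵀPB = [2] + [25.3125] = [27.3125]
BᵀPA = [-15.7500 7.3125]
K = S⁻¹·BᵀPA = [-0.5767 0.2677]
A−BK = [0.1350 0.9016; -0.0767 -1.7323]
AᵀP(A−BK) = [0.9176 2.4668; 2.4668 39.3547]
P' = Q + AᵀP(A−BK) = [2.1676 0.9668; 0.9668 48.3547]
tr(P') = 50.5223


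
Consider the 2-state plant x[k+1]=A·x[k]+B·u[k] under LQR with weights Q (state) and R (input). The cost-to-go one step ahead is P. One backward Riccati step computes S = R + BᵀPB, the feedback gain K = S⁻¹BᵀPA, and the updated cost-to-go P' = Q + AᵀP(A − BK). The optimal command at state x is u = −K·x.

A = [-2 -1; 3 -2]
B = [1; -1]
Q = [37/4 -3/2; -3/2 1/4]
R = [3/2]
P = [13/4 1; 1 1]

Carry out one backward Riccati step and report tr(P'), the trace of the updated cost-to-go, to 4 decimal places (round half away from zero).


BᵀP = [2.2500 0.0000]
S = R + BᵀPB = [3/2] + [2.2500] = [3.7500]
BᵀPA = [-4.5000 -2.2500]
K = S⁻¹·BᵀPA = [-1.2000 -0.6000]
A−BK = [-0.8000 -0.4000; 1.8000 -2.6000]
AᵀP(A−BK) = [4.6000 -1.2000; -1.2000 9.9000]
P' = Q + AᵀP(A−BK) = [13.8500 -2.7000; -2.7000 10.1500]
tr(P') = 24.0000

24.0000


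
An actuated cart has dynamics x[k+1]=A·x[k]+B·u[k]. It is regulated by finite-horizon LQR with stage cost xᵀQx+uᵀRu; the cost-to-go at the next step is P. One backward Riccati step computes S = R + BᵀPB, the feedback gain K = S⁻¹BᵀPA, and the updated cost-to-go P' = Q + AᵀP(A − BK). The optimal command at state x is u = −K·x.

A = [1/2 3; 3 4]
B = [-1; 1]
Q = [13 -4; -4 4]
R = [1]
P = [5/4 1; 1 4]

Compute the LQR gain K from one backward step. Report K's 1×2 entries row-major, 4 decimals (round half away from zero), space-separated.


2.0882 2.6471

BᵀP = [-0.2500 3.0000]
S = R + BᵀPB = [1] + [3.2500] = [4.2500]
BᵀPA = [8.8750 11.2500]
K = S⁻¹·BᵀPA = [2.0882 2.6471]
A−BK = [2.5882 5.6471; 0.9118 1.3529]
AᵀP(A−BK) = [20.7794 37.3824; 37.3824 69.4706]
P' = Q + AᵀP(A−BK) = [33.7794 33.3824; 33.3824 73.4706]
tr(P') = 107.2500


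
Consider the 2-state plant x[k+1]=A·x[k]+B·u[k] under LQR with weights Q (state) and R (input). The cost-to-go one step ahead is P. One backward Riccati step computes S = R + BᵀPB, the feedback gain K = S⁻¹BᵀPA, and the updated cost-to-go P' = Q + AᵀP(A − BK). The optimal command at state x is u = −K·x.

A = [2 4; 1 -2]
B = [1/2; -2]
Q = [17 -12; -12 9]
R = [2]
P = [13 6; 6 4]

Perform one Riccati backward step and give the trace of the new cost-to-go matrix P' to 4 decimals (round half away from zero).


BᵀP = [-5.5000 -5.0000]
S = R + BᵀPB = [2] + [7.2500] = [9.2500]
BᵀPA = [-16.0000 -12.0000]
K = S⁻¹·BᵀPA = [-1.7297 -1.2973]
A−BK = [2.8649 4.6486; -2.4595 -4.5946]
AᵀP(A−BK) = [52.3243 75.2432; 75.2432 112.4324]
P' = Q + AᵀP(A−BK) = [69.3243 63.2432; 63.2432 121.4324]
tr(P') = 190.7568

190.7568


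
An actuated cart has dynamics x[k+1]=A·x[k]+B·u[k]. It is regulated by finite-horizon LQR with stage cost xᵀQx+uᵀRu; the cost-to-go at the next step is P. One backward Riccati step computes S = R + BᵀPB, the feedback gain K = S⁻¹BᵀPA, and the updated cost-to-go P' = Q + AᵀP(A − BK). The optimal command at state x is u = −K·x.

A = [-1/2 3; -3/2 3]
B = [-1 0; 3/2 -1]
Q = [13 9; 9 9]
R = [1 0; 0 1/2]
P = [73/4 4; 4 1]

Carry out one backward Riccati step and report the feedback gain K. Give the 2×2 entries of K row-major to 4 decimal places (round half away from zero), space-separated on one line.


BᵀP = [-12.2500 -2.5000; -4.0000 -1.0000]
S = R + BᵀPB = [1 0; 0 1/2] + [8.5000 2.5000; 2.5000 1.0000] = [9.5000 2.5000; 2.5000 1.5000]
BᵀPA = [9.8750 -44.2500; 3.5000 -15.0000]
K = S⁻¹·BᵀPA = [0.7578 -3.6094; 1.0703 -3.9844]
A−BK = [0.2578 -0.6094; -1.5664 4.4297]
AᵀP(A−BK) = [1.5830 -6.2871; -6.2871 25.7695]
P' = Q + AᵀP(A−BK) = [14.5830 2.7129; 2.7129 34.7695]
tr(P') = 49.3525

0.7578 -3.6094 1.0703 -3.9844


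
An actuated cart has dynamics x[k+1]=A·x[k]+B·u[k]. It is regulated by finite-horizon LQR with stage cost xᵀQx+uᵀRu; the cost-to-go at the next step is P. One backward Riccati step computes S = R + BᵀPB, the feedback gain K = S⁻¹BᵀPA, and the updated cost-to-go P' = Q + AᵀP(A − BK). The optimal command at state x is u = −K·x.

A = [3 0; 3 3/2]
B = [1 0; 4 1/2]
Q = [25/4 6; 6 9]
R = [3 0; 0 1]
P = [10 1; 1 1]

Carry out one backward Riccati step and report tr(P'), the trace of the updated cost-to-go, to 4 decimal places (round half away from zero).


BᵀP = [14.0000 5.0000; 0.5000 0.5000]
S = R + BᵀPB = [3 0; 0 1] + [34.0000 2.5000; 2.5000 0.2500] = [37.0000 2.5000; 2.5000 1.2500]
BᵀPA = [57.0000 7.5000; 3.0000 0.7500]
K = S⁻¹·BᵀPA = [1.5938 0.1875; -0.7875 0.2250]
A−BK = [1.4063 -0.1875; -2.9813 0.6375]
AᵀP(A−BK) = [28.5188 -2.3625; -2.3625 0.6750]
P' = Q + AᵀP(A−BK) = [34.7688 3.6375; 3.6375 9.6750]
tr(P') = 44.4438

44.4438


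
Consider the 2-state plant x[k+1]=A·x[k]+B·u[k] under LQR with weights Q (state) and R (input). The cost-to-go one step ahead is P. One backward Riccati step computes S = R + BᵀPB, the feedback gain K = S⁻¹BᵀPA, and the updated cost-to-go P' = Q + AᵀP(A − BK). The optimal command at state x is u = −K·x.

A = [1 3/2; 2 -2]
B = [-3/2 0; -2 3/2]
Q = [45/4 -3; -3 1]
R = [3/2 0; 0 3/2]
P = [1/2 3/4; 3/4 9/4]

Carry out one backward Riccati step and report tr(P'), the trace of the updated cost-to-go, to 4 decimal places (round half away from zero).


BᵀP = [-2.2500 -5.6250; 1.1250 3.3750]
S = R + BᵀPB = [3/2 0; 0 3/2] + [14.6250 -8.4375; -8.4375 5.0625] = [16.1250 -8.4375; -8.4375 6.5625]
BᵀPA = [-13.5000 7.8750; 7.8750 -5.0625]
K = S⁻¹·BᵀPA = [-0.6396 0.2589; 0.3777 -0.4386]
A−BK = [0.0406 1.8883; 0.1543 -0.8244]
AᵀP(A−BK) = [0.8914 -0.5513; -0.5513 1.3660]
P' = Q + AᵀP(A−BK) = [12.1414 -3.5513; -3.5513 2.3660]
tr(P') = 14.5074

14.5074


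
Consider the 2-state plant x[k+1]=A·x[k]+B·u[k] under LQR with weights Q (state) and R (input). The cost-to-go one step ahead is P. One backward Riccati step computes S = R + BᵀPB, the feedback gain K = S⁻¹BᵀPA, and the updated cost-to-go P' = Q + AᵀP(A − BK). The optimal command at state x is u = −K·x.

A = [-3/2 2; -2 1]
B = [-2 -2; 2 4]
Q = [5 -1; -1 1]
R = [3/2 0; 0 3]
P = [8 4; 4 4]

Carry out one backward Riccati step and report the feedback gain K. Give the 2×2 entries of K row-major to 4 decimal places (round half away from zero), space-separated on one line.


BᵀP = [-8.0000 0.0000; 0.0000 8.0000]
S = R + BᵀPB = [3/2 0; 0 3] + [16.0000 16.0000; 16.0000 32.0000] = [17.5000 16.0000; 16.0000 35.0000]
BᵀPA = [12.0000 -16.0000; -16.0000 8.0000]
K = S⁻¹·BᵀPA = [1.8962 -1.9299; -1.3240 1.1108]
A−BK = [-0.3555 0.3619; -0.4965 0.4165]
AᵀP(A−BK) = [14.0617 -13.0687; -13.0687 12.2356]
P' = Q + AᵀP(A−BK) = [19.0617 -14.0687; -14.0687 13.2356]
tr(P') = 32.2973

1.8962 -1.9299 -1.3240 1.1108


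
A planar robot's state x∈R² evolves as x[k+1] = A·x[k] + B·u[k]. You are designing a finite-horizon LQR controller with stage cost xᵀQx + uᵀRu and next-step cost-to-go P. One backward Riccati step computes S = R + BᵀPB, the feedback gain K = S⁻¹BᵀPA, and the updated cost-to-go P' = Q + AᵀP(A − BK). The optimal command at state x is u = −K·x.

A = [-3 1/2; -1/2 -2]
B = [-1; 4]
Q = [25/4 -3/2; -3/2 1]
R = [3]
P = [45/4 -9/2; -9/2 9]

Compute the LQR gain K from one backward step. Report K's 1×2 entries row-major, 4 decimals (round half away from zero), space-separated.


0.3475 -0.4923

BᵀP = [-29.2500 40.5000]
S = R + BᵀPB = [3] + [191.2500] = [194.2500]
BᵀPA = [67.5000 -95.6250]
K = S⁻¹·BᵀPA = [0.3475 -0.4923]
A−BK = [-2.6525 0.0077; -1.8900 -0.0309]
AᵀP(A−BK) = [66.5444 -0.5212; -0.5212 0.7384]
P' = Q + AᵀP(A−BK) = [72.7944 -2.0212; -2.0212 1.7384]
tr(P') = 74.5328


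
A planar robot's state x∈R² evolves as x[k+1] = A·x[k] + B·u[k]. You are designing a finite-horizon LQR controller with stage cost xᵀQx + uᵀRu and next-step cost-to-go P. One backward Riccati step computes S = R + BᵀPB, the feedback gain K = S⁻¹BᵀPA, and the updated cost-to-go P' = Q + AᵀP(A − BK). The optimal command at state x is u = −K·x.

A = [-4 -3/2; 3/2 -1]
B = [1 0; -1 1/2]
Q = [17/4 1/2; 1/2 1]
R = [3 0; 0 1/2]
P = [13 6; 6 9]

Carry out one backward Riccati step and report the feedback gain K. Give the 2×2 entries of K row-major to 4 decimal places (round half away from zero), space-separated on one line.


BᵀP = [7.0000 -3.0000; 3.0000 4.5000]
S = R + BᵀPB = [3 0; 0 1/2] + [10.0000 -1.5000; -1.5000 2.2500] = [13.0000 -1.5000; -1.5000 2.7500]
BᵀPA = [-32.5000 -7.5000; -5.2500 -9.0000]
K = S⁻¹·BᵀPA = [-2.9030 -1.0187; -3.4925 -3.8284]
A−BK = [-1.0970 -0.4813; 0.3433 -0.1045]
AᵀP(A−BK) = [43.5672 21.7948; 21.7948 14.1549]
P' = Q + AᵀP(A−BK) = [47.8172 22.2948; 22.2948 15.1549]
tr(P') = 62.9720

-2.9030 -1.0187 -3.4925 -3.8284


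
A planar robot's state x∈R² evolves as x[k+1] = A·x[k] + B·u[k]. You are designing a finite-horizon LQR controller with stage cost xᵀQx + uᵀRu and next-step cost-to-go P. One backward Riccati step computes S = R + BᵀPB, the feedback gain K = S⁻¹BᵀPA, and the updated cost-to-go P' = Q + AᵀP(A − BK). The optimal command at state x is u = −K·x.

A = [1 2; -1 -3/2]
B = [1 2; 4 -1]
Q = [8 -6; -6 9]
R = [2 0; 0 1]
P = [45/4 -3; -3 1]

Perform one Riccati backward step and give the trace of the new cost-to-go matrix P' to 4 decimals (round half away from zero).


BᵀP = [-0.7500 1.0000; 25.5000 -7.0000]
S = R + BᵀPB = [2 0; 0 1] + [3.2500 -2.5000; -2.5000 58.0000] = [5.2500 -2.5000; -2.5000 59.0000]
BᵀPA = [-1.7500 -3.0000; 32.5000 61.5000]
K = S⁻¹·BᵀPA = [-0.0725 -0.0766; 0.5478 1.0391]
A−BK = [-0.0231 -0.0016; -0.1623 -0.1544]
AᵀP(A−BK) = [0.3204 0.5943; 0.5943 1.1139]
P' = Q + AᵀP(A−BK) = [8.3204 -5.4057; -5.4057 10.1139]
tr(P') = 18.4343

18.4343


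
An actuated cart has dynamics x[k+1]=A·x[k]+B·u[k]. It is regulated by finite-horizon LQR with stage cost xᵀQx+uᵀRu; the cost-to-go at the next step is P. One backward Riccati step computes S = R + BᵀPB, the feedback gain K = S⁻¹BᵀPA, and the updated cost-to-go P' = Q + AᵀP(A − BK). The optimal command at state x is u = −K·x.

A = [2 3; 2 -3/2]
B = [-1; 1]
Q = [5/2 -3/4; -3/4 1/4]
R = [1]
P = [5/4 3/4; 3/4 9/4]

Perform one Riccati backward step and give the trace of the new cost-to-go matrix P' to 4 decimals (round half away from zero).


26.2917

BᵀP = [-0.5000 1.5000]
S = R + BᵀPB = [1] + [2.0000] = [3.0000]
BᵀPA = [2.0000 -3.7500]
K = S⁻¹·BᵀPA = [0.6667 -1.2500]
A−BK = [2.6667 1.7500; 1.3333 -0.2500]
AᵀP(A−BK) = [18.6667 5.5000; 5.5000 4.8750]
P' = Q + AᵀP(A−BK) = [21.1667 4.7500; 4.7500 5.1250]
tr(P') = 26.2917


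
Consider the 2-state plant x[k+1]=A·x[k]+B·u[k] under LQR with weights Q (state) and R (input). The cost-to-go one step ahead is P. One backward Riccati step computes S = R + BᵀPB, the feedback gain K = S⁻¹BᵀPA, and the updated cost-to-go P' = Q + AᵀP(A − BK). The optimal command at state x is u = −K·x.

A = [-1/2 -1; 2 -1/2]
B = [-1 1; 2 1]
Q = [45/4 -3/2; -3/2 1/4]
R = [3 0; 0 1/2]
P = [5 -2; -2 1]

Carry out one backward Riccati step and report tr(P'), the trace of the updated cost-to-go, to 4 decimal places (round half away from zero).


13.1750

BᵀP = [-9.0000 4.0000; 3.0000 -1.0000]
S = R + BᵀPB = [3 0; 0 1/2] + [17.0000 -5.0000; -5.0000 2.0000] = [20.0000 -5.0000; -5.0000 2.5000]
BᵀPA = [12.5000 7.0000; -3.5000 -2.5000]
K = S⁻¹·BᵀPA = [0.5500 0.2000; -0.3000 -0.6000]
A−BK = [0.3500 -0.2000; 1.2000 -0.3000]
AᵀP(A−BK) = [1.3250 0.4000; 0.4000 0.3500]
P' = Q + AᵀP(A−BK) = [12.5750 -1.1000; -1.1000 0.6000]
tr(P') = 13.1750


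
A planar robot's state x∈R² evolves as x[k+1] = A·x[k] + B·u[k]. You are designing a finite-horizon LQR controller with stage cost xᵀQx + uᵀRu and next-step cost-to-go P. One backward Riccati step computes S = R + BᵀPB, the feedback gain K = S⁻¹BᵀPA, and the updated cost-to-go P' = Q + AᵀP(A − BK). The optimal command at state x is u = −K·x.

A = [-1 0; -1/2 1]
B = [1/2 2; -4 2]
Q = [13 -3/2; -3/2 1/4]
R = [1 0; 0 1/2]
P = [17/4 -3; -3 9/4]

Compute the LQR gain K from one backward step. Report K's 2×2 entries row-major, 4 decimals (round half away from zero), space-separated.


BᵀP = [14.1250 -10.5000; 2.5000 -1.5000]
S = R + BᵀPB = [1 0; 0 1/2] + [49.0625 7.2500; 7.2500 2.0000] = [50.0625 7.2500; 7.2500 2.5000]
BᵀPA = [-8.8750 -10.5000; -1.7500 -1.5000]
K = S⁻¹·BᵀPA = [-0.1309 -0.2118; -0.3205 0.0142]
A−BK = [-0.2936 0.0775; -0.3825 0.1244]
AᵀP(A−BK) = [0.0902 0.0202; 0.0202 0.0475]
P' = Q + AᵀP(A−BK) = [13.0902 -1.4798; -1.4798 0.2975]
tr(P') = 13.3877

-0.1309 -0.2118 -0.3205 0.0142


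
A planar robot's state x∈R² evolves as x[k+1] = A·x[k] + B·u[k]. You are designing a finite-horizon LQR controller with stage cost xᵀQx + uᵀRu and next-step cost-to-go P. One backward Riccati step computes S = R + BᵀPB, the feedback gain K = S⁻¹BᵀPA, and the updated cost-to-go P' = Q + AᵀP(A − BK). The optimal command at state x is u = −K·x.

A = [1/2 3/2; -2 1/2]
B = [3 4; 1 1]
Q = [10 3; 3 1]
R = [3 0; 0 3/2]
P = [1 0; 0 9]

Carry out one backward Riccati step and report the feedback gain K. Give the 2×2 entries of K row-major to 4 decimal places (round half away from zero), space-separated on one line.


-0.8766 0.1558 0.0909 0.2727

BᵀP = [3.0000 9.0000; 4.0000 9.0000]
S = R + BᵀPB = [3 0; 0 3/2] + [18.0000 21.0000; 21.0000 25.0000] = [21.0000 21.0000; 21.0000 26.5000]
BᵀPA = [-16.5000 9.0000; -16.0000 10.5000]
K = S⁻¹·BᵀPA = [-0.8766 0.1558; 0.0909 0.2727]
A−BK = [2.7662 -0.0584; -1.2143 0.0714]
AᵀP(A−BK) = [23.2403 -1.3149; -1.3149 0.2338]
P' = Q + AᵀP(A−BK) = [33.2403 1.6851; 1.6851 1.2338]
tr(P') = 34.4740


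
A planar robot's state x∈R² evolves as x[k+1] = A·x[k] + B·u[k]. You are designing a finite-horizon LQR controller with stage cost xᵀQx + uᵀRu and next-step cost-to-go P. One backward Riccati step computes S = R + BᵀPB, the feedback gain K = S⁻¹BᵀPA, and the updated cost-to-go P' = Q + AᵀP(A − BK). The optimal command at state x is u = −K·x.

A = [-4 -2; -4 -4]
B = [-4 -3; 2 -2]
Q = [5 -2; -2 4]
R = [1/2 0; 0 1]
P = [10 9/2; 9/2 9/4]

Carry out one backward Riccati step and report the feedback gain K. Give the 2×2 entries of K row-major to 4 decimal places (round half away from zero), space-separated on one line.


BᵀP = [-31.0000 -13.5000; -39.0000 -18.0000]
S = R + BᵀPB = [1/2 0; 0 1] + [97.0000 120.0000; 120.0000 153.0000] = [97.5000 120.0000; 120.0000 154.0000]
BᵀPA = [178.0000 116.0000; 228.0000 150.0000]
K = S⁻¹·BᵀPA = [0.0846 -0.2211; 1.4146 1.1463]
A−BK = [0.5821 0.5545; -1.3398 -1.2650]
AᵀP(A−BK) = [2.4130 1.9967; 1.9967 1.7008]
P' = Q + AᵀP(A−BK) = [7.4130 -0.0033; -0.0033 5.7008]
tr(P') = 13.1138

0.0846 -0.2211 1.4146 1.1463


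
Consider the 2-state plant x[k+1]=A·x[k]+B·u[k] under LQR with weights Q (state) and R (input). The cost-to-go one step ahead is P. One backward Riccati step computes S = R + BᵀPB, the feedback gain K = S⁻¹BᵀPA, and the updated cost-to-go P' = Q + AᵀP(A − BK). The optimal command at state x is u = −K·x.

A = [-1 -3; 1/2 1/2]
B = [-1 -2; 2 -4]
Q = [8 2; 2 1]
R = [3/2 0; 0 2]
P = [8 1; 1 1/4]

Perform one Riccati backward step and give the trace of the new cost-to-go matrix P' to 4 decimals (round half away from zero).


12.7702

BᵀP = [-6.0000 -0.5000; -20.0000 -3.0000]
S = R + BᵀPB = [3/2 0; 0 2] + [5.0000 14.0000; 14.0000 52.0000] = [6.5000 14.0000; 14.0000 54.0000]
BᵀPA = [5.7500 17.7500; 18.5000 58.5000]
K = S⁻¹·BᵀPA = [0.3323 0.9000; 0.2565 0.8500]
A−BK = [-0.1548 -0.4000; 0.8613 2.1000]
AᵀP(A−BK) = [0.4077 1.1625; 1.1625 3.3625]
P' = Q + AᵀP(A−BK) = [8.4077 3.1625; 3.1625 4.3625]
tr(P') = 12.7702


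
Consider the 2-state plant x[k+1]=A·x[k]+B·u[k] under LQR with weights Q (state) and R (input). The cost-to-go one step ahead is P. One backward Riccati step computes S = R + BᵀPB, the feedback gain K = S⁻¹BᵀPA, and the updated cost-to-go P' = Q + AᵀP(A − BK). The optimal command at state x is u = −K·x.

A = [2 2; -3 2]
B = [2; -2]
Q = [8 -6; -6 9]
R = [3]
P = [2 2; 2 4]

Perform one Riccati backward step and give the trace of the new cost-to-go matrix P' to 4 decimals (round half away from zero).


58.0909

BᵀP = [0.0000 -4.0000]
S = R + BᵀPB = [3] + [8.0000] = [11.0000]
BᵀPA = [12.0000 -8.0000]
K = S⁻¹·BᵀPA = [1.0909 -0.7273]
A−BK = [-0.1818 3.4545; -0.8182 0.5455]
AᵀP(A−BK) = [6.9091 -11.2727; -11.2727 34.1818]
P' = Q + AᵀP(A−BK) = [14.9091 -17.2727; -17.2727 43.1818]
tr(P') = 58.0909


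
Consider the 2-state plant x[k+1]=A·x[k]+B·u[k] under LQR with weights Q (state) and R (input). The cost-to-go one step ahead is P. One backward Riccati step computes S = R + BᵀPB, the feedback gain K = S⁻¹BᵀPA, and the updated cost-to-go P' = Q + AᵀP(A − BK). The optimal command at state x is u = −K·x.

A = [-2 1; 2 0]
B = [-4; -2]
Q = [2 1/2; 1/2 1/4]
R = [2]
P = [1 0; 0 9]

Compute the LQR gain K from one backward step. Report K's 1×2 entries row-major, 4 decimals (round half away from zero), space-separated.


BᵀP = [-4.0000 -18.0000]
S = R + BᵀPB = [2] + [52.0000] = [54.0000]
BᵀPA = [-28.0000 -4.0000]
K = S⁻¹·BᵀPA = [-0.5185 -0.0741]
A−BK = [-4.0741 0.7037; 0.9630 -0.1481]
AᵀP(A−BK) = [25.4815 -4.0741; -4.0741 0.7037]
P' = Q + AᵀP(A−BK) = [27.4815 -3.5741; -3.5741 0.9537]
tr(P') = 28.4352

-0.5185 -0.0741


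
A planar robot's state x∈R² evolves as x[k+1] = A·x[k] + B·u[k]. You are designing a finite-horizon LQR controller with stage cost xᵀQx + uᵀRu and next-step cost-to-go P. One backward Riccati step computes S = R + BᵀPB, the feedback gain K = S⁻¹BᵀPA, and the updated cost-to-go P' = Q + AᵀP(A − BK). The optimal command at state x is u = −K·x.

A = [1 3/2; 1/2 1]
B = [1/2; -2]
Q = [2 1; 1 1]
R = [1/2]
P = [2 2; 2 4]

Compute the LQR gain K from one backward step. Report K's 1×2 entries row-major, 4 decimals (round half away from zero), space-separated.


-0.5000 -0.8846

BᵀP = [-3.0000 -7.0000]
S = R + BᵀPB = [1/2] + [12.5000] = [13.0000]
BᵀPA = [-6.5000 -11.5000]
K = S⁻¹·BᵀPA = [-0.5000 -0.8846]
A−BK = [1.2500 1.9423; -0.5000 -0.7692]
AᵀP(A−BK) = [1.7500 2.7500; 2.7500 4.3269]
P' = Q + AᵀP(A−BK) = [3.7500 3.7500; 3.7500 5.3269]
tr(P') = 9.0769


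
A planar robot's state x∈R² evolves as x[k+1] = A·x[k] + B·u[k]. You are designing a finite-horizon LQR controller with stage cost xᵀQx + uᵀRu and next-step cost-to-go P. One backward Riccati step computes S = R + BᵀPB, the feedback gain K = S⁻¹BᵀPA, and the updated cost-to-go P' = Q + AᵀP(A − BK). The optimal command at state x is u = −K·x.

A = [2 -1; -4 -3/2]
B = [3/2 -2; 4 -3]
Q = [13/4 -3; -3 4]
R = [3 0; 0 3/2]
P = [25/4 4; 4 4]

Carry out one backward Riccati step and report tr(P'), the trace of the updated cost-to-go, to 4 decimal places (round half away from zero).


20.2714

BᵀP = [25.3750 22.0000; -24.5000 -20.0000]
S = R + BᵀPB = [3 0; 0 3/2] + [126.0625 -116.7500; -116.7500 109.0000] = [129.0625 -116.7500; -116.7500 110.5000]
BᵀPA = [-37.2500 -58.3750; 31.0000 54.5000]
K = S⁻¹·BᵀPA = [-0.7876 -0.1388; -0.5516 0.3466]
A−BK = [2.0782 -0.0987; -2.5044 0.0949]
AᵀP(A−BK) = [12.7615 -0.4137; -0.4137 0.2599]
P' = Q + AᵀP(A−BK) = [16.0115 -3.4137; -3.4137 4.2599]
tr(P') = 20.2714


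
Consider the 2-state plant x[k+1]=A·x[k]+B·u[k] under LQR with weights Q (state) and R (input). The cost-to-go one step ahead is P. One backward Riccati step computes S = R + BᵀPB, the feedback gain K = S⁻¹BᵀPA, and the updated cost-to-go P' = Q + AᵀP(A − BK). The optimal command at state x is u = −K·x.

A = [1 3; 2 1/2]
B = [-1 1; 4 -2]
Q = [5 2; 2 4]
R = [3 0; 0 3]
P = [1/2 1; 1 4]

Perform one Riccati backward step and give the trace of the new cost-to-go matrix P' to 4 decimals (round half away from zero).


13.6023

BᵀP = [3.5000 15.0000; -1.5000 -7.0000]
S = R + BᵀPB = [3 0; 0 3] + [56.5000 -26.5000; -26.5000 12.5000] = [59.5000 -26.5000; -26.5000 15.5000]
BᵀPA = [33.5000 18.0000; -15.5000 -8.0000]
K = S⁻¹·BᵀPA = [0.4932 0.3045; -0.1568 0.0045]
A−BK = [1.6500 3.3000; -0.2864 -0.7091]
AᵀP(A−BK) = [1.5477 1.8682; 1.8682 3.0545]
P' = Q + AᵀP(A−BK) = [6.5477 3.8682; 3.8682 7.0545]
tr(P') = 13.6023


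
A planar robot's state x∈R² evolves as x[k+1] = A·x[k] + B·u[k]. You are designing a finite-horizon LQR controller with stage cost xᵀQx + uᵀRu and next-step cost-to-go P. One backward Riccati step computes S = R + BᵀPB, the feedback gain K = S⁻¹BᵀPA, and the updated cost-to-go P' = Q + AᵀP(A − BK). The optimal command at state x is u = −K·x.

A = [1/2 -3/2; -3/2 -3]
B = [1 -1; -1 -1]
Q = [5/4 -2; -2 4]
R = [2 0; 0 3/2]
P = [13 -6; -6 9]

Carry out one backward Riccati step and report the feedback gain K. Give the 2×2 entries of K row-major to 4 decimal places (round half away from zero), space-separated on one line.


BᵀP = [19.0000 -15.0000; -7.0000 -3.0000]
S = R + BᵀPB = [2 0; 0 3/2] + [34.0000 -4.0000; -4.0000 10.0000] = [36.0000 -4.0000; -4.0000 11.5000]
BᵀPA = [32.0000 16.5000; 1.0000 19.5000]
K = S⁻¹·BᵀPA = [0.9347 0.6727; 0.4121 1.9296]
A−BK = [-0.0226 -0.2431; -0.1533 -0.3976]
AᵀP(A−BK) = [2.1784 2.7927; 2.7927 7.5217]
P' = Q + AᵀP(A−BK) = [3.4284 0.7927; 0.7927 11.5217]
tr(P') = 14.9501

0.9347 0.6727 0.4121 1.9296
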